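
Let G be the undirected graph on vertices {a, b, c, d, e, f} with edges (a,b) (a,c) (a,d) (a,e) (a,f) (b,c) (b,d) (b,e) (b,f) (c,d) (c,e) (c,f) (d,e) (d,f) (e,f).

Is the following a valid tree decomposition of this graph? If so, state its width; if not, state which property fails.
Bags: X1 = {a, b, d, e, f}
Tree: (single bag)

No — vertex c appears in no bag.

A tree decomposition must satisfy three properties: every vertex lies in some bag; for every edge, both endpoints lie together in some bag; and for every vertex, the bags containing it form a connected subtree. Here vertex c appears in no bag, so the decomposition is invalid.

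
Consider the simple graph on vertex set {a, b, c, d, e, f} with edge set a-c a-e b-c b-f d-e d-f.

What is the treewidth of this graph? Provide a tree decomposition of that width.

The largest bag has 3 vertices, giving width 2; this decomposition certifies tw(G) ≤ 2. The edges e–d–f–b–c–a–e form a cycle, so G is not a tree and its treewidth is at least 2. Therefore the treewidth is 2.

Treewidth 2.
One optimal decomposition is:
Bags: B1 = {d, e, f}  B2 = {b, e, f}  B3 = {b, c, e}  B4 = {a, c, e}
Tree: B1–B2, B2–B3, B3–B4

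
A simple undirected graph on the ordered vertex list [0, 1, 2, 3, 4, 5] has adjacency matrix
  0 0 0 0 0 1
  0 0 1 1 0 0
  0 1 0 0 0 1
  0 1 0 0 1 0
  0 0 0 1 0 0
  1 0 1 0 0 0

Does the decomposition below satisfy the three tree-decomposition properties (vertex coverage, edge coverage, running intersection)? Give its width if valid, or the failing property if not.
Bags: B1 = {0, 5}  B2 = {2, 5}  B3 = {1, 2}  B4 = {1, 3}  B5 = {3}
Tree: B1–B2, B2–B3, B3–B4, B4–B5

A tree decomposition must satisfy three properties: every vertex lies in some bag; for every edge, both endpoints lie together in some bag; and for every vertex, the bags containing it form a connected subtree. Here vertex 4 appears in no bag, so the decomposition is invalid.

No — vertex 4 appears in no bag.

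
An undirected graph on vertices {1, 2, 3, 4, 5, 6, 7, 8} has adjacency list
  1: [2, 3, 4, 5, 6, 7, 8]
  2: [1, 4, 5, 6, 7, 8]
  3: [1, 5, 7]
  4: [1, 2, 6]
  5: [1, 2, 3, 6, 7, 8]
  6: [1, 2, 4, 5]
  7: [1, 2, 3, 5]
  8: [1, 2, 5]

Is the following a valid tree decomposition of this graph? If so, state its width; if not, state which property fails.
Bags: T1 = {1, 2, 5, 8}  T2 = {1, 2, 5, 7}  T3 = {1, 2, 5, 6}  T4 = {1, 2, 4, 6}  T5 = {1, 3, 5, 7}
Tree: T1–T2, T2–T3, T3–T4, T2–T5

Vertex coverage: the bags together contain {1, 2, 3, 4, 5, 6, 7, 8}, the full vertex set. Edge coverage: each edge of G has both endpoints in at least one bag. Running intersection: for every vertex, the bags containing it form a connected subtree. All three properties hold, so this is a valid tree decomposition of width max|bag| − 1 = 3, and hence tw(G) ≤ 3.

Yes; width 3.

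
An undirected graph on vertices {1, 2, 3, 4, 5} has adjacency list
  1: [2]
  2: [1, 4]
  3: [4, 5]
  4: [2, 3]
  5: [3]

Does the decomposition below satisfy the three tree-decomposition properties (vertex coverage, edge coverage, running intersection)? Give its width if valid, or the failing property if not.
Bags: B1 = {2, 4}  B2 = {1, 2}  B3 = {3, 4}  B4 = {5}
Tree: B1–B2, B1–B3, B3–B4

No — edge (3,5) lies in no bag.

A tree decomposition must satisfy three properties: every vertex lies in some bag; for every edge, both endpoints lie together in some bag; and for every vertex, the bags containing it form a connected subtree. Here edge (3,5) lies in no bag, so the decomposition is invalid.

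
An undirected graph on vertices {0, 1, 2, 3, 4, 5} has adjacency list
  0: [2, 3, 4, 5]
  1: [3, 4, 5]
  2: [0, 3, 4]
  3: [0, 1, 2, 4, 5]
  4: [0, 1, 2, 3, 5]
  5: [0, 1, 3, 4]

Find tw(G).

A width-3 tree decomposition is:
Bags: B1 = {0, 3, 4, 5}  B2 = {0, 2, 3, 4}  B3 = {1, 3, 4, 5}
Tree: B1–B2, B1–B3
Every bag has size at most 4, so the width is 4 − 1 = 3 and tw(G) ≤ 3. Conversely, {0, 2, 3, 4} is a clique of size 4, and the vertices of any clique must share a bag in every tree decomposition; so some bag has ≥ 4 vertices and tw(G) ≥ 3. Hence tw(G) = 3 exactly.

3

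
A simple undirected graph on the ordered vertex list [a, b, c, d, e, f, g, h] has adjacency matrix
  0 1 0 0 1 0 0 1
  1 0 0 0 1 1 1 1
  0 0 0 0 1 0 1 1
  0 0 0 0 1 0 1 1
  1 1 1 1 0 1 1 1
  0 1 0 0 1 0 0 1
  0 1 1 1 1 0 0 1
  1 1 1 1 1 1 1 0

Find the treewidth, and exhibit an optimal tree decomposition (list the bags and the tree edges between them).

Treewidth 3.
One such decomposition:
Bags: B1 = {b, e, g, h}  B2 = {b, e, f, h}  B3 = {a, b, e, h}  B4 = {c, e, g, h}  B5 = {d, e, g, h}
Tree: B1–B2, B2–B3, B1–B4, B4–B5

The largest bag has 4 vertices, giving width 3; this decomposition certifies tw(G) ≤ 3. For the lower bound, the 4 vertices {d, e, g, h} are pairwise adjacent, and any tree decomposition puts a clique entirely inside one bag — forcing width ≥ 3. The upper and lower bounds meet at 3, so that is the treewidth.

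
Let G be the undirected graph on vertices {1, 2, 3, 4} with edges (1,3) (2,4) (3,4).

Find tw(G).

1

A width-1 tree decomposition is:
Bags: B1 = {2, 4}  B2 = {3, 4}  B3 = {1, 3}
Tree: B1–B2, B2–B3
Every bag has size at most 2, so the width is 2 − 1 = 1 and tw(G) ≤ 1. G has an edge, so its treewidth is at least 1. Therefore the treewidth is 1.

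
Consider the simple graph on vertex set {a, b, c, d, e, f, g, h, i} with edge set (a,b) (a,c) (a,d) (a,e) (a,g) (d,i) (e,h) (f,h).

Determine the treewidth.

1

A width-1 tree decomposition is:
Bags: B1 = {a, e}  B2 = {a, d}  B3 = {e, h}  B4 = {a, b}  B5 = {a, g}  B6 = {d, i}  B7 = {f, h}  B8 = {a, c}
Tree: B1–B2, B1–B3, B1–B4, B4–B5, B2–B6, B3–B7, B1–B8
Every bag has size at most 2, so the width is 2 − 1 = 1 and tw(G) ≤ 1. Since G has at least one edge (e.g. e–a), it is not an edgeless graph, so tw(G) ≥ 1. The upper and lower bounds meet at 1, so that is the treewidth.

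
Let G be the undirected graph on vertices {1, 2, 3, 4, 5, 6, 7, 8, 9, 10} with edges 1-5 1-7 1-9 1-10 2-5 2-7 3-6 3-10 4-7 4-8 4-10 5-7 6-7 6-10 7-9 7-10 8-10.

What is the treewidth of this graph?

A width-2 tree decomposition is:
Bags: B1 = {6, 7, 10}  B2 = {3, 6, 10}  B3 = {1, 7, 10}  B4 = {1, 5, 7}  B5 = {4, 7, 10}  B6 = {1, 7, 9}  B7 = {2, 5, 7}  B8 = {4, 8, 10}
Tree: B1–B2, B1–B3, B3–B4, B3–B5, B3–B6, B4–B7, B5–B8
The largest bag has 3 vertices, giving width 2; this decomposition certifies tw(G) ≤ 2. On the other hand G contains the 3-clique {4, 8, 10}. A clique must lie in a single bag of any decomposition, so no decomposition can have width below 2. Therefore the treewidth is 2.

2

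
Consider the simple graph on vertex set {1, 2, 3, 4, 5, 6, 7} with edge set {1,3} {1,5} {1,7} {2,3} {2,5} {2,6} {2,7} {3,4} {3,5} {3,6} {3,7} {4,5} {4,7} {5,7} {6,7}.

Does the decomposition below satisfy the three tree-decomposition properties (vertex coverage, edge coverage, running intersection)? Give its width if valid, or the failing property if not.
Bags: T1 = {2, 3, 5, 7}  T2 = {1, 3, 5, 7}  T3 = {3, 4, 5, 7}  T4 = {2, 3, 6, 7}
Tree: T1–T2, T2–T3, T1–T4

Yes; width 3.

Every vertex of G appears in some bag (union = {1, 2, 3, 4, 5, 6, 7}); every edge is covered by a bag; and for each vertex v the set of bags containing v is connected in the bag tree. The decomposition is therefore valid. The largest bag has 4 vertices, so the width is 3.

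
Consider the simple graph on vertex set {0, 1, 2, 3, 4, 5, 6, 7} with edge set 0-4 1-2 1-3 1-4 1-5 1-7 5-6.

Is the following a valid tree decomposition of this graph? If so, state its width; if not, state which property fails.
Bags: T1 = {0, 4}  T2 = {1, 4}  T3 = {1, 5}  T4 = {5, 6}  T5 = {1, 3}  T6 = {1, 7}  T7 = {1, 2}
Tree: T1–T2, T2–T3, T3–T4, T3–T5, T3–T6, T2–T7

Checking the three conditions: (i) the bags cover all of {0, 1, 2, 3, 4, 5, 6, 7}; (ii) for each edge, some bag contains both endpoints; (iii) the bags containing any fixed vertex form a subtree. All hold, so the decomposition is valid with width 2 − 1 = 1.

Yes; width 1.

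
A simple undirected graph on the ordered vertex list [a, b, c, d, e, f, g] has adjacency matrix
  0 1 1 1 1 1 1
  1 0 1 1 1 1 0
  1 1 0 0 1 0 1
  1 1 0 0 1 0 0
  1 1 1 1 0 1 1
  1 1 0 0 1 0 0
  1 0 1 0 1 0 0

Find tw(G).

A width-3 tree decomposition is:
Bags: B1 = {a, b, e, f}  B2 = {a, b, c, e}  B3 = {a, c, e, g}  B4 = {a, b, d, e}
Tree: B1–B2, B2–B3, B1–B4
Every bag has size at most 4, so the width is 4 − 1 = 3 and tw(G) ≤ 3. For the lower bound, the 4 vertices {a, c, e, g} are pairwise adjacent, and any tree decomposition puts a clique entirely inside one bag — forcing width ≥ 3. Hence tw(G) = 3 exactly.

3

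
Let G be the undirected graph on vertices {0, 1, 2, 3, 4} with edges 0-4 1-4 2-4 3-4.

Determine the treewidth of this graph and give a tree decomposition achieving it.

Every bag has size at most 2, so the width is 2 − 1 = 1 and tw(G) ≤ 1. Since G has at least one edge (e.g. 4–1), it is not an edgeless graph, so tw(G) ≥ 1. Combining the bounds, tw(G) = 1.

Treewidth 1.
One such decomposition:
Bags: B1 = {1, 4}  B2 = {2, 4}  B3 = {0, 4}  B4 = {3, 4}
Tree: B1–B2, B2–B3, B1–B4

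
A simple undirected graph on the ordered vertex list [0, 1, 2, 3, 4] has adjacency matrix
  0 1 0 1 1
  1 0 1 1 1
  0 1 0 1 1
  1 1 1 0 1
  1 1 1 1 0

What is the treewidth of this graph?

3

A width-3 tree decomposition is:
Bags: B1 = {1, 2, 3, 4}  B2 = {0, 1, 3, 4}
Tree: B1–B2
Each bag holds 4 vertices, so the decomposition has width 3, which upper-bounds the treewidth. Conversely, {0, 1, 3, 4} is a clique of size 4, and the vertices of any clique must share a bag in every tree decomposition; so some bag has ≥ 4 vertices and tw(G) ≥ 3. Combining the bounds, tw(G) = 3.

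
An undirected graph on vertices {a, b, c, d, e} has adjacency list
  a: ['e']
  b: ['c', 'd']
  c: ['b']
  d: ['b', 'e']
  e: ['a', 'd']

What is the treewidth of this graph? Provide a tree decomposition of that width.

The largest bag has 2 vertices, giving width 1; this decomposition certifies tw(G) ≤ 1. Any graph with an edge has treewidth ≥ 1, and G has the edge a–e. Therefore the treewidth is 1.

Treewidth 1.
Bags: B1 = {a, e}  B2 = {d, e}  B3 = {b, d}  B4 = {b, c}
Tree: B1–B2, B2–B3, B3–B4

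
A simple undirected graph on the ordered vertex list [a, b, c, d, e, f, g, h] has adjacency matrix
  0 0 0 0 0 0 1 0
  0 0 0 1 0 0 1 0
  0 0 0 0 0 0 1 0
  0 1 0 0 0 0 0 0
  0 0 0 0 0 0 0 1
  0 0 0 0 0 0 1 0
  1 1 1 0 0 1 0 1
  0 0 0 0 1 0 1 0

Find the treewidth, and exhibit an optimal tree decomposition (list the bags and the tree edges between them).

Each bag holds 2 vertices, so the decomposition has width 1, which upper-bounds the treewidth. G has an edge, so its treewidth is at least 1. Combining the bounds, tw(G) = 1.

Treewidth 1.
Bags: B1 = {b, g}  B2 = {a, g}  B3 = {f, g}  B4 = {b, d}  B5 = {g, h}  B6 = {e, h}  B7 = {c, g}
Tree: B1–B2, B2–B3, B1–B4, B2–B5, B5–B6, B2–B7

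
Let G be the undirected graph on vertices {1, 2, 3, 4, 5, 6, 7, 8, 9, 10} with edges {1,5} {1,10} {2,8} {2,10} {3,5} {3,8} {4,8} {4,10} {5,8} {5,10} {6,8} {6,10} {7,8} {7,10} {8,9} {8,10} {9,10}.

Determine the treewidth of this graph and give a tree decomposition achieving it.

The largest bag has 3 vertices, giving width 2; this decomposition certifies tw(G) ≤ 2. For the lower bound, the 3 vertices {2, 8, 10} are pairwise adjacent, and any tree decomposition puts a clique entirely inside one bag — forcing width ≥ 2. Hence tw(G) = 2 exactly.

Treewidth 2.
Bags: B1 = {4, 8, 10}  B2 = {5, 8, 10}  B3 = {7, 8, 10}  B4 = {6, 8, 10}  B5 = {3, 5, 8}  B6 = {1, 5, 10}  B7 = {8, 9, 10}  B8 = {2, 8, 10}
Tree: B1–B2, B2–B3, B2–B4, B2–B5, B2–B6, B1–B7, B4–B8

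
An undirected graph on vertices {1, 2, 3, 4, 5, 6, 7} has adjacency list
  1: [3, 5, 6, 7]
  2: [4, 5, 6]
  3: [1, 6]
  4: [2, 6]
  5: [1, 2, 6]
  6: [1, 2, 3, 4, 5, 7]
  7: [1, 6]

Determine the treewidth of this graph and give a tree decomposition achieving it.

Treewidth 2.
Bags: B1 = {2, 5, 6}  B2 = {2, 4, 6}  B3 = {1, 5, 6}  B4 = {1, 3, 6}  B5 = {1, 6, 7}
Tree: B1–B2, B1–B3, B3–B4, B4–B5

Each bag holds 3 vertices, so the decomposition has width 2, which upper-bounds the treewidth. On the other hand G contains the 3-clique {1, 3, 6}. A clique must lie in a single bag of any decomposition, so no decomposition can have width below 2. Therefore the treewidth is 2.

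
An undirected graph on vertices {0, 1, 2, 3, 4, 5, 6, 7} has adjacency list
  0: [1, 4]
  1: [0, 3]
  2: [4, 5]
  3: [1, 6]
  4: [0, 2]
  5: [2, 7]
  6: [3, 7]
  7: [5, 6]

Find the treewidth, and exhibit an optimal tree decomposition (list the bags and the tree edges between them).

Treewidth 2.
Bags: B1 = {2, 4, 5}  B2 = {4, 5, 7}  B3 = {4, 6, 7}  B4 = {3, 4, 6}  B5 = {1, 3, 4}  B6 = {0, 1, 4}
Tree: B1–B2, B2–B3, B3–B4, B4–B5, B5–B6

The largest bag has 3 vertices, giving width 2; this decomposition certifies tw(G) ≤ 2. For the lower bound, G contains the cycle 4–2–5–7–6–3–1–0–4, so G is not a forest; only forests have treewidth ≤ 1, hence tw(G) ≥ 2. Hence tw(G) = 2 exactly.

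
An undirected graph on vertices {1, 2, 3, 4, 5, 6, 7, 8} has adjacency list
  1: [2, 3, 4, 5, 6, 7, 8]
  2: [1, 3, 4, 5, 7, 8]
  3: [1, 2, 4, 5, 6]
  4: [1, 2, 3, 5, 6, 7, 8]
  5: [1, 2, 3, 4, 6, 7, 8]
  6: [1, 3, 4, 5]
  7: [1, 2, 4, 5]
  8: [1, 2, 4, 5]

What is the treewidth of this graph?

4

A width-4 tree decomposition is:
Bags: B1 = {1, 2, 4, 5, 8}  B2 = {1, 2, 3, 4, 5}  B3 = {1, 3, 4, 5, 6}  B4 = {1, 2, 4, 5, 7}
Tree: B1–B2, B2–B3, B1–B4
Every bag has size at most 5, so the width is 5 − 1 = 4 and tw(G) ≤ 4. For the lower bound, the 5 vertices {1, 2, 4, 5, 8} are pairwise adjacent, and any tree decomposition puts a clique entirely inside one bag — forcing width ≥ 4. Hence tw(G) = 4 exactly.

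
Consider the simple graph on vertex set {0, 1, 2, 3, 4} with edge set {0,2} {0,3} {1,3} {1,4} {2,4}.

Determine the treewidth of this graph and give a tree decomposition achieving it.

Treewidth 2.
One such decomposition:
Bags: B1 = {0, 2, 4}  B2 = {0, 1, 4}  B3 = {0, 1, 3}
Tree: B1–B2, B2–B3

The largest bag has 3 vertices, giving width 2; this decomposition certifies tw(G) ≤ 2. Since 0–2–4–1–3–0 is a cycle in G, G is not acyclic. Forests are exactly the graphs of treewidth ≤ 1, so tw(G) ≥ 2. Combining the bounds, tw(G) = 2.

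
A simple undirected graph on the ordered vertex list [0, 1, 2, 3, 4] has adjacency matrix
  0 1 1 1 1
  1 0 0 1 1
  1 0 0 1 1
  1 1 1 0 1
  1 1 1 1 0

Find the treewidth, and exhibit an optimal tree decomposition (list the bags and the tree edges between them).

Treewidth 3.
One such decomposition:
Bags: B1 = {0, 2, 3, 4}  B2 = {0, 1, 3, 4}
Tree: B1–B2

Each bag holds 4 vertices, so the decomposition has width 3, which upper-bounds the treewidth. On the other hand G contains the 4-clique {0, 1, 3, 4}. A clique must lie in a single bag of any decomposition, so no decomposition can have width below 3. Therefore the treewidth is 3.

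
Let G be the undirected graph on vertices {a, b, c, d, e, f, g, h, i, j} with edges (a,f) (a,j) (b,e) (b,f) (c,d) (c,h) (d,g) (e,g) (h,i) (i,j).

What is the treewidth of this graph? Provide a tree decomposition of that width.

Treewidth 2.
One optimal decomposition is:
Bags: B1 = {c, d, g}  B2 = {c, e, g}  B3 = {b, c, e}  B4 = {b, c, f}  B5 = {a, c, f}  B6 = {a, c, j}  B7 = {c, i, j}  B8 = {c, h, i}
Tree: B1–B2, B2–B3, B3–B4, B4–B5, B5–B6, B6–B7, B7–B8

Each bag holds 3 vertices, so the decomposition has width 2, which upper-bounds the treewidth. Since c–d–g–e–b–f–a–j–i–h–c is a cycle in G, G is not acyclic. Forests are exactly the graphs of treewidth ≤ 1, so tw(G) ≥ 2. Hence tw(G) = 2 exactly.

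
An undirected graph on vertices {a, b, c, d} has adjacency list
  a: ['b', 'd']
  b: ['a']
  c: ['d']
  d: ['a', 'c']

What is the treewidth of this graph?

1

A width-1 tree decomposition is:
Bags: B1 = {a, d}  B2 = {c, d}  B3 = {a, b}
Tree: B1–B2, B1–B3
The largest bag has 2 vertices, giving width 1; this decomposition certifies tw(G) ≤ 1. Any graph with an edge has treewidth ≥ 1, and G has the edge a–d. Hence tw(G) = 1 exactly.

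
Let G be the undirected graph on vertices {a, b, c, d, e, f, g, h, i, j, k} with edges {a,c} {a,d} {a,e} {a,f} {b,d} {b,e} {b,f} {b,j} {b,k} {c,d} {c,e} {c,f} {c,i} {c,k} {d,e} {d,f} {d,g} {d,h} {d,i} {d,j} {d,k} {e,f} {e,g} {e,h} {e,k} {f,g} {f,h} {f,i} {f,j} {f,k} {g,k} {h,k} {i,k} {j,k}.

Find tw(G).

A width-4 tree decomposition is:
Bags: B1 = {c, d, e, f, k}  B2 = {c, d, f, i, k}  B3 = {a, c, d, e, f}  B4 = {d, e, f, g, k}  B5 = {b, d, e, f, k}  B6 = {b, d, f, j, k}  B7 = {d, e, f, h, k}
Tree: B1–B2, B1–B3, B1–B4, B1–B5, B5–B6, B5–B7
Every bag has size at most 5, so the width is 5 − 1 = 4 and tw(G) ≤ 4. For the lower bound, the 5 vertices {a, c, d, e, f} are pairwise adjacent, and any tree decomposition puts a clique entirely inside one bag — forcing width ≥ 4. Hence tw(G) = 4 exactly.

4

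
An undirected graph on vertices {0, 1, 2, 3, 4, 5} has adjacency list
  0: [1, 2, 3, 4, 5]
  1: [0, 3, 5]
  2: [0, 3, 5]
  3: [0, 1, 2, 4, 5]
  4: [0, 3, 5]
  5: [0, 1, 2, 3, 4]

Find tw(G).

A width-3 tree decomposition is:
Bags: B1 = {0, 1, 3, 5}  B2 = {0, 3, 4, 5}  B3 = {0, 2, 3, 5}
Tree: B1–B2, B1–B3
The largest bag has 4 vertices, giving width 3; this decomposition certifies tw(G) ≤ 3. Conversely, {0, 1, 3, 5} is a clique of size 4, and the vertices of any clique must share a bag in every tree decomposition; so some bag has ≥ 4 vertices and tw(G) ≥ 3. Hence tw(G) = 3 exactly.

3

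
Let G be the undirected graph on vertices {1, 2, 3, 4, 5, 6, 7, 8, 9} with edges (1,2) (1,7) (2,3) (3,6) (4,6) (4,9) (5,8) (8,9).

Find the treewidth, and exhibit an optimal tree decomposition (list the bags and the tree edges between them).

Every bag has size at most 2, so the width is 2 − 1 = 1 and tw(G) ≤ 1. Since G has at least one edge (e.g. 5–8), it is not an edgeless graph, so tw(G) ≥ 1. Hence tw(G) = 1 exactly.

Treewidth 1.
Bags: B1 = {5, 8}  B2 = {8, 9}  B3 = {4, 9}  B4 = {4, 6}  B5 = {3, 6}  B6 = {2, 3}  B7 = {1, 2}  B8 = {1, 7}
Tree: B1–B2, B2–B3, B3–B4, B4–B5, B5–B6, B6–B7, B7–B8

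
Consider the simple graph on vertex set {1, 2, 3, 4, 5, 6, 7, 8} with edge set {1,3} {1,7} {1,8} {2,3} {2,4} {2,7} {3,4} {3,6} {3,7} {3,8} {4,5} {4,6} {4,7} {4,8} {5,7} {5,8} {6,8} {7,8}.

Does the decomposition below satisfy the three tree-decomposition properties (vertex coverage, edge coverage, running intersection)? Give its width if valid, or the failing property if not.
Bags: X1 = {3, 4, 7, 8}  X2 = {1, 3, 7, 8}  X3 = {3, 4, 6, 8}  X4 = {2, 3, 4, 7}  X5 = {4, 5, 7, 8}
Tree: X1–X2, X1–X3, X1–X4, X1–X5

Yes; width 3.

Checking the three conditions: (i) the bags cover all of {1, 2, 3, 4, 5, 6, 7, 8}; (ii) for each edge, some bag contains both endpoints; (iii) the bags containing any fixed vertex form a subtree. All hold, so the decomposition is valid with width 4 − 1 = 3.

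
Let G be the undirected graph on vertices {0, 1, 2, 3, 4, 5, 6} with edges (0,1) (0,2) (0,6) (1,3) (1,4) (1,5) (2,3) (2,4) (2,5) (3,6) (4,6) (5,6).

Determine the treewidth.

3

A width-3 tree decomposition is:
Bags: B1 = {1, 2, 3, 6}  B2 = {1, 2, 4, 6}  B3 = {0, 1, 2, 6}  B4 = {1, 2, 5, 6}
Tree: B1–B2, B2–B3, B3–B4
The largest bag has 4 vertices, giving width 3; this decomposition certifies tw(G) ≤ 3. For the lower bound: the 4 vertex sets {2,3}, {4,6}, {1}, {0} are disjoint, each induces a connected subgraph, and every pair is joined by at least one edge of G. Contracting each set to a single vertex therefore yields K_{4} as a minor, and since treewidth is minor-monotone, tw(G) ≥ tw(K_{4}) = 3. Therefore the treewidth is 3.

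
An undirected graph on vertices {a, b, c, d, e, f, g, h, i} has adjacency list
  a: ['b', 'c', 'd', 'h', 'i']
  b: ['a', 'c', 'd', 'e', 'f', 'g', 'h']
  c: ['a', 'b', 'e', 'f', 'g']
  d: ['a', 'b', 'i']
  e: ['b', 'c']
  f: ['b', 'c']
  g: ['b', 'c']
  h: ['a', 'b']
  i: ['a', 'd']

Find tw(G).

2

A width-2 tree decomposition is:
Bags: B1 = {a, b, d}  B2 = {a, b, c}  B3 = {b, c, f}  B4 = {a, b, h}  B5 = {a, d, i}  B6 = {b, c, g}  B7 = {b, c, e}
Tree: B1–B2, B2–B3, B1–B4, B1–B5, B3–B6, B3–B7
Every bag has size at most 3, so the width is 3 − 1 = 2 and tw(G) ≤ 2. On the other hand G contains the 3-clique {a, b, d}. A clique must lie in a single bag of any decomposition, so no decomposition can have width below 2. The upper and lower bounds meet at 2, so that is the treewidth.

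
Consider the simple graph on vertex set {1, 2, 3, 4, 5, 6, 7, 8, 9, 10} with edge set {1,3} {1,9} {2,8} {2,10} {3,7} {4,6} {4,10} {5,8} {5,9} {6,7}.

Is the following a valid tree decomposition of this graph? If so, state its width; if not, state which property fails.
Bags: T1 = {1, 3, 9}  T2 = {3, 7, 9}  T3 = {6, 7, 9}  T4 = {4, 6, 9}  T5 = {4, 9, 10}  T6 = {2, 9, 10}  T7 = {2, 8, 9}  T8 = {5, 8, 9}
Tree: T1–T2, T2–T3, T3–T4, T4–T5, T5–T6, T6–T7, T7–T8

Every vertex of G appears in some bag (union = {1, 2, 3, 4, 5, 6, 7, 8, 9, 10}); every edge is covered by a bag; and for each vertex v the set of bags containing v is connected in the bag tree. The decomposition is therefore valid. The largest bag has 3 vertices, so the width is 2.

Yes; width 2.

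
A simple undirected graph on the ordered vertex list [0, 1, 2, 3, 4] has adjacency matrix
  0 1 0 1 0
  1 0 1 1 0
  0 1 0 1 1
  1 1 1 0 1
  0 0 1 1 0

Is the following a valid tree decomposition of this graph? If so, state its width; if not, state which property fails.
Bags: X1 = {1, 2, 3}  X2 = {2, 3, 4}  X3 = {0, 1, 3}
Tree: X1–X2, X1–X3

Yes; width 2.

Every vertex of G appears in some bag (union = {0, 1, 2, 3, 4}); every edge is covered by a bag; and for each vertex v the set of bags containing v is connected in the bag tree. The decomposition is therefore valid. The largest bag has 3 vertices, so the width is 2.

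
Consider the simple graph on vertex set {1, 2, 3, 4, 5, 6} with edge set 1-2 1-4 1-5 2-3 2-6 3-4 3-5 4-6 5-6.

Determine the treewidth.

A width-3 tree decomposition is:
Bags: B1 = {2, 4, 5, 6}  B2 = {2, 3, 4, 5}  B3 = {1, 2, 4, 5}
Tree: B1–B2, B2–B3
Every bag has size at most 4, so the width is 4 − 1 = 3 and tw(G) ≤ 3. For the lower bound: the 4 vertex sets {4,6}, {3,5}, {2}, {1} are disjoint, each induces a connected subgraph, and every pair is joined by at least one edge of G. Contracting each set to a single vertex therefore yields K_{4} as a minor, and since treewidth is minor-monotone, tw(G) ≥ tw(K_{4}) = 3. The upper and lower bounds meet at 3, so that is the treewidth.

3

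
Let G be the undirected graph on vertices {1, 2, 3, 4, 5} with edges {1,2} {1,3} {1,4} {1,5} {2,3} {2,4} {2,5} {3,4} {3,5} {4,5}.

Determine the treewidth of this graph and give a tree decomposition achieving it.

Treewidth 4.
One optimal decomposition is:
Bags: B1 = {1, 2, 3, 4, 5}
Tree: (single bag)

With just one bag of size 5, the width is 5 − 1 = 4, so tw(G) ≤ 4. Conversely, {1, 2, 3, 4, 5} is a clique of size 5, and the vertices of any clique must share a bag in every tree decomposition; so some bag has ≥ 5 vertices and tw(G) ≥ 4. Combining the bounds, tw(G) = 4.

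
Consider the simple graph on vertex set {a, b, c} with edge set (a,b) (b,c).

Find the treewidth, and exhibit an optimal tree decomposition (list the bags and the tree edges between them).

Every bag has size at most 2, so the width is 2 − 1 = 1 and tw(G) ≤ 1. Since G has at least one edge (e.g. a–b), it is not an edgeless graph, so tw(G) ≥ 1. Hence tw(G) = 1 exactly.

Treewidth 1.
One optimal decomposition is:
Bags: B1 = {a, b}  B2 = {b, c}
Tree: B1–B2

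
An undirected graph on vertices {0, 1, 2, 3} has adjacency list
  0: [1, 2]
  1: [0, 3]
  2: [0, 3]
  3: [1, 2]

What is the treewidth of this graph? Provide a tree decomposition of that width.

Treewidth 2.
Bags: B1 = {1, 2, 3}  B2 = {0, 1, 2}
Tree: B1–B2

The largest bag has 3 vertices, giving width 2; this decomposition certifies tw(G) ≤ 2. For the lower bound, G contains the cycle 1–3–2–0–1, so G is not a forest; only forests have treewidth ≤ 1, hence tw(G) ≥ 2. Hence tw(G) = 2 exactly.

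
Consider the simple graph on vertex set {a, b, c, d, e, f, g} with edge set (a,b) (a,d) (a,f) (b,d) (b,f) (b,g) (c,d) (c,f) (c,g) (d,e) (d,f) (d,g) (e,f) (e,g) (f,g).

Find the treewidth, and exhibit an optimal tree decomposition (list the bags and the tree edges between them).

Treewidth 3.
One optimal decomposition is:
Bags: B1 = {b, d, f, g}  B2 = {d, e, f, g}  B3 = {a, b, d, f}  B4 = {c, d, f, g}
Tree: B1–B2, B1–B3, B1–B4

Every bag has size at most 4, so the width is 4 − 1 = 3 and tw(G) ≤ 3. On the other hand G contains the 4-clique {d, e, f, g}. A clique must lie in a single bag of any decomposition, so no decomposition can have width below 3. The upper and lower bounds meet at 3, so that is the treewidth.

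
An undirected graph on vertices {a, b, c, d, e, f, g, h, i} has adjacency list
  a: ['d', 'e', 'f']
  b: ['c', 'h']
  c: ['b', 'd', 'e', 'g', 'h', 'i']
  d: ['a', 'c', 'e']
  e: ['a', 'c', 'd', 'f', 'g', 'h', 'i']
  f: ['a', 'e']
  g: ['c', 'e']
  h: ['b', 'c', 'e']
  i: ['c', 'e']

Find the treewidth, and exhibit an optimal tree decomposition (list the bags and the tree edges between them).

Every bag has size at most 3, so the width is 3 − 1 = 2 and tw(G) ≤ 2. Conversely, {a, d, e} is a clique of size 3, and the vertices of any clique must share a bag in every tree decomposition; so some bag has ≥ 3 vertices and tw(G) ≥ 2. The upper and lower bounds meet at 2, so that is the treewidth.

Treewidth 2.
One optimal decomposition is:
Bags: B1 = {c, e, h}  B2 = {b, c, h}  B3 = {c, d, e}  B4 = {c, e, i}  B5 = {a, d, e}  B6 = {c, e, g}  B7 = {a, e, f}
Tree: B1–B2, B1–B3, B1–B4, B3–B5, B3–B6, B5–B7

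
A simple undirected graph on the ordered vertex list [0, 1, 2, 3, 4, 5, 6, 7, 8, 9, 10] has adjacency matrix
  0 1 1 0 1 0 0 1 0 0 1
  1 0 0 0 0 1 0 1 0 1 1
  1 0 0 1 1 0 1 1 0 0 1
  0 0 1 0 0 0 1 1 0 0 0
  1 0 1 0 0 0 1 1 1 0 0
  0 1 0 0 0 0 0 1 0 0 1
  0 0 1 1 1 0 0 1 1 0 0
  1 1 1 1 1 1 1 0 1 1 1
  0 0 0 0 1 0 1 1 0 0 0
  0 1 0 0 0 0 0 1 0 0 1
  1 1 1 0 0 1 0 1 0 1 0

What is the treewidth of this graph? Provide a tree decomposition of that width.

Every bag has size at most 4, so the width is 4 − 1 = 3 and tw(G) ≤ 3. For the lower bound, the 4 vertices {0, 1, 7, 10} are pairwise adjacent, and any tree decomposition puts a clique entirely inside one bag — forcing width ≥ 3. Therefore the treewidth is 3.

Treewidth 3.
One optimal decomposition is:
Bags: B1 = {2, 4, 6, 7}  B2 = {2, 3, 6, 7}  B3 = {0, 2, 4, 7}  B4 = {0, 2, 7, 10}  B5 = {0, 1, 7, 10}  B6 = {4, 6, 7, 8}  B7 = {1, 5, 7, 10}  B8 = {1, 7, 9, 10}
Tree: B1–B2, B1–B3, B3–B4, B4–B5, B1–B6, B5–B7, B7–B8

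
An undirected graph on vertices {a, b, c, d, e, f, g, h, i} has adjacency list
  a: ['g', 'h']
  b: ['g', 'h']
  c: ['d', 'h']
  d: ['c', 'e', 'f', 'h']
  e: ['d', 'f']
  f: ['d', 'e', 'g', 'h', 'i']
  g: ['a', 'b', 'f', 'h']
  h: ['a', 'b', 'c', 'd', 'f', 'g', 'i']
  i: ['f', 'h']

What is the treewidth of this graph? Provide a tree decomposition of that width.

The largest bag has 3 vertices, giving width 2; this decomposition certifies tw(G) ≤ 2. On the other hand G contains the 3-clique {d, e, f}. A clique must lie in a single bag of any decomposition, so no decomposition can have width below 2. The upper and lower bounds meet at 2, so that is the treewidth.

Treewidth 2.
One optimal decomposition is:
Bags: B1 = {f, g, h}  B2 = {b, g, h}  B3 = {d, f, h}  B4 = {f, h, i}  B5 = {c, d, h}  B6 = {a, g, h}  B7 = {d, e, f}
Tree: B1–B2, B1–B3, B1–B4, B3–B5, B2–B6, B3–B7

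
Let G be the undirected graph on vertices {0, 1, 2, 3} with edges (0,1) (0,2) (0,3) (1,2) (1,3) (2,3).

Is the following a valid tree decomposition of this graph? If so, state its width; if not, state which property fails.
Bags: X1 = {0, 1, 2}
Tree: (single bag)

No — vertex 3 appears in no bag.

A tree decomposition must satisfy three properties: every vertex lies in some bag; for every edge, both endpoints lie together in some bag; and for every vertex, the bags containing it form a connected subtree. Here vertex 3 appears in no bag, so the decomposition is invalid.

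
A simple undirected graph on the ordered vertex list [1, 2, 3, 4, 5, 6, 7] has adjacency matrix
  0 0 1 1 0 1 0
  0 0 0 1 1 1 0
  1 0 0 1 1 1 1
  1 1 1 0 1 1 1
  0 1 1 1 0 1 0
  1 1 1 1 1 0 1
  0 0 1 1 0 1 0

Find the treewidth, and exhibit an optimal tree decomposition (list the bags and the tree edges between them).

Each bag holds 4 vertices, so the decomposition has width 3, which upper-bounds the treewidth. For the lower bound, the 4 vertices {2, 4, 5, 6} are pairwise adjacent, and any tree decomposition puts a clique entirely inside one bag — forcing width ≥ 3. The upper and lower bounds meet at 3, so that is the treewidth.

Treewidth 3.
Bags: B1 = {1, 3, 4, 6}  B2 = {3, 4, 6, 7}  B3 = {3, 4, 5, 6}  B4 = {2, 4, 5, 6}
Tree: B1–B2, B1–B3, B3–B4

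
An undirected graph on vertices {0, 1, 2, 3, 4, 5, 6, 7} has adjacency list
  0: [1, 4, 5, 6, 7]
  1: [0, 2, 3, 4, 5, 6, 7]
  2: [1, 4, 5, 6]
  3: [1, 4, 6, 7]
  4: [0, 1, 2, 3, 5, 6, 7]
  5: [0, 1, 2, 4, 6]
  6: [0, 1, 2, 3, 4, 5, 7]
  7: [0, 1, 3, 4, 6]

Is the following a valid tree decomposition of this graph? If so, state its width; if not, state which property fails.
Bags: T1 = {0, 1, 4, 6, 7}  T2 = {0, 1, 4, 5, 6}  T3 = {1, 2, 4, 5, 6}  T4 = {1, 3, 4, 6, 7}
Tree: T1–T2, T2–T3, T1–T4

Yes; width 4.

Every vertex of G appears in some bag (union = {0, 1, 2, 3, 4, 5, 6, 7}); every edge is covered by a bag; and for each vertex v the set of bags containing v is connected in the bag tree. The decomposition is therefore valid. The largest bag has 5 vertices, so the width is 4.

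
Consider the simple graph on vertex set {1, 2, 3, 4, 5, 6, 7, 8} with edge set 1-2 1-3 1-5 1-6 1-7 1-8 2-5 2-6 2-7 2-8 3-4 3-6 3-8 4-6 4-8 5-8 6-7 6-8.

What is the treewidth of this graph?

3

A width-3 tree decomposition is:
Bags: B1 = {1, 2, 6, 8}  B2 = {1, 2, 5, 8}  B3 = {1, 3, 6, 8}  B4 = {3, 4, 6, 8}  B5 = {1, 2, 6, 7}
Tree: B1–B2, B1–B3, B3–B4, B1–B5
Each bag holds 4 vertices, so the decomposition has width 3, which upper-bounds the treewidth. For the lower bound, the 4 vertices {1, 2, 5, 8} are pairwise adjacent, and any tree decomposition puts a clique entirely inside one bag — forcing width ≥ 3. Hence tw(G) = 3 exactly.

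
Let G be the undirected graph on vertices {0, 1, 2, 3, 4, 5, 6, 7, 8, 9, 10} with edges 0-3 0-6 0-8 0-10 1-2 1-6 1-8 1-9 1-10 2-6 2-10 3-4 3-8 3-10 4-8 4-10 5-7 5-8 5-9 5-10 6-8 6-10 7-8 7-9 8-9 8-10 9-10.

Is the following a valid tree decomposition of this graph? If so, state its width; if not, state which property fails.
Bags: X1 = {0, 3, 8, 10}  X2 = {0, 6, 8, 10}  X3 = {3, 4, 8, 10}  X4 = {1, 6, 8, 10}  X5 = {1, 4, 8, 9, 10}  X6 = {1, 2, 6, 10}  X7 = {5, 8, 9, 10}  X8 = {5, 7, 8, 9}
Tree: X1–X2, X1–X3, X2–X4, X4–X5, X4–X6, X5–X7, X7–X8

No — bags containing vertex 4 are not connected in the tree.

A tree decomposition must satisfy three properties: every vertex lies in some bag; for every edge, both endpoints lie together in some bag; and for every vertex, the bags containing it form a connected subtree. Here bags containing vertex 4 are not connected in the tree, so the decomposition is invalid.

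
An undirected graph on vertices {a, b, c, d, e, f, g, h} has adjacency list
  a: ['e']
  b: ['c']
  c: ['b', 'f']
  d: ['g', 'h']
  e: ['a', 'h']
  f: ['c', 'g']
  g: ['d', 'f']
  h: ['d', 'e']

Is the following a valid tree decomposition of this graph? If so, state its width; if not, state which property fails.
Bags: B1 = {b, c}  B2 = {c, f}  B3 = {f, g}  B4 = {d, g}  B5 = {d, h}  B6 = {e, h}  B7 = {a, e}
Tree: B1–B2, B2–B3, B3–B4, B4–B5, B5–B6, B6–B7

Yes; width 1.

Vertex coverage: the bags together contain {a, b, c, d, e, f, g, h}, the full vertex set. Edge coverage: each edge of G has both endpoints in at least one bag. Running intersection: for every vertex, the bags containing it form a connected subtree. All three properties hold, so this is a valid tree decomposition of width max|bag| − 1 = 1, and hence tw(G) ≤ 1.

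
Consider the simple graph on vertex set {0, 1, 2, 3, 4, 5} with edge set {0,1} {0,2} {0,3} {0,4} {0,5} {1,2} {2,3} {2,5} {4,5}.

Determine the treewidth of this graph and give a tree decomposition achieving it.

Each bag holds 3 vertices, so the decomposition has width 2, which upper-bounds the treewidth. Conversely, {0, 1, 2} is a clique of size 3, and the vertices of any clique must share a bag in every tree decomposition; so some bag has ≥ 3 vertices and tw(G) ≥ 2. Therefore the treewidth is 2.

Treewidth 2.
Bags: B1 = {0, 1, 2}  B2 = {0, 2, 5}  B3 = {0, 2, 3}  B4 = {0, 4, 5}
Tree: B1–B2, B1–B3, B2–B4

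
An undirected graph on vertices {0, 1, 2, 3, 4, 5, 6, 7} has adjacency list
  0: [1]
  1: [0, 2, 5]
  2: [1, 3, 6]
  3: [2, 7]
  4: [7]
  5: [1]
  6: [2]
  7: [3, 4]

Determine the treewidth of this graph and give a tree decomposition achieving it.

Every bag has size at most 2, so the width is 2 − 1 = 1 and tw(G) ≤ 1. G has an edge, so its treewidth is at least 1. Hence tw(G) = 1 exactly.

Treewidth 1.
One optimal decomposition is:
Bags: B1 = {1, 2}  B2 = {2, 3}  B3 = {2, 6}  B4 = {3, 7}  B5 = {1, 5}  B6 = {0, 1}  B7 = {4, 7}
Tree: B1–B2, B1–B3, B2–B4, B1–B5, B1–B6, B4–B7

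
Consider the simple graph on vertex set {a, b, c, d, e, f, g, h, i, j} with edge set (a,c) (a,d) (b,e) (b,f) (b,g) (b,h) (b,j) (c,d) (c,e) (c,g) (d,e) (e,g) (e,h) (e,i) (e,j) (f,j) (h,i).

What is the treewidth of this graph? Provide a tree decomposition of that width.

Treewidth 2.
One optimal decomposition is:
Bags: B1 = {c, d, e}  B2 = {c, e, g}  B3 = {b, e, g}  B4 = {b, e, j}  B5 = {b, e, h}  B6 = {a, c, d}  B7 = {e, h, i}  B8 = {b, f, j}
Tree: B1–B2, B2–B3, B3–B4, B3–B5, B1–B6, B5–B7, B4–B8

The largest bag has 3 vertices, giving width 2; this decomposition certifies tw(G) ≤ 2. For the lower bound, the 3 vertices {a, c, d} are pairwise adjacent, and any tree decomposition puts a clique entirely inside one bag — forcing width ≥ 2. The upper and lower bounds meet at 2, so that is the treewidth.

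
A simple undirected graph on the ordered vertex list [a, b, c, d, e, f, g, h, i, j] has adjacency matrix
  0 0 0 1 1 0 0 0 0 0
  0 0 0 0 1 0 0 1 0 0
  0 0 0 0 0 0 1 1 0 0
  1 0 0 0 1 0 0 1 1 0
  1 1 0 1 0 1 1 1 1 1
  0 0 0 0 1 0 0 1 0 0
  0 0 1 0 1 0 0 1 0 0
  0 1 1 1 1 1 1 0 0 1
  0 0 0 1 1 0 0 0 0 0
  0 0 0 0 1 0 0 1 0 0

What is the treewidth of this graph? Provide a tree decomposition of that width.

Treewidth 2.
Bags: B1 = {d, e, h}  B2 = {e, g, h}  B3 = {e, f, h}  B4 = {a, d, e}  B5 = {b, e, h}  B6 = {c, g, h}  B7 = {e, h, j}  B8 = {d, e, i}
Tree: B1–B2, B1–B3, B1–B4, B1–B5, B2–B6, B5–B7, B4–B8

The largest bag has 3 vertices, giving width 2; this decomposition certifies tw(G) ≤ 2. On the other hand G contains the 3-clique {d, e, h}. A clique must lie in a single bag of any decomposition, so no decomposition can have width below 2. Therefore the treewidth is 2.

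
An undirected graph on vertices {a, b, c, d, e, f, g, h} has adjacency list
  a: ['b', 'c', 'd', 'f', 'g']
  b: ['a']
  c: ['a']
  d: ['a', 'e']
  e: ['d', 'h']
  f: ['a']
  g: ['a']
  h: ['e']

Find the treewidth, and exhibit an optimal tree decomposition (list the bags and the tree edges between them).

Every bag has size at most 2, so the width is 2 − 1 = 1 and tw(G) ≤ 1. G has an edge, so its treewidth is at least 1. Hence tw(G) = 1 exactly.

Treewidth 1.
Bags: B1 = {a, b}  B2 = {a, g}  B3 = {a, d}  B4 = {a, c}  B5 = {d, e}  B6 = {e, h}  B7 = {a, f}
Tree: B1–B2, B2–B3, B2–B4, B3–B5, B5–B6, B2–B7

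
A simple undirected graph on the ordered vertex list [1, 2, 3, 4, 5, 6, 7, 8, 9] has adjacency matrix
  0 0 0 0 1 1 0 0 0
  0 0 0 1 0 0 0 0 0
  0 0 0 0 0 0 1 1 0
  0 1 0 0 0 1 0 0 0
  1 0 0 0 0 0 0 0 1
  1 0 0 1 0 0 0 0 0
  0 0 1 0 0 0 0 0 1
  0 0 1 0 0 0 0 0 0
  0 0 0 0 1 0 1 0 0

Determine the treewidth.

1

A width-1 tree decomposition is:
Bags: B1 = {2, 4}  B2 = {4, 6}  B3 = {1, 6}  B4 = {1, 5}  B5 = {5, 9}  B6 = {7, 9}  B7 = {3, 7}  B8 = {3, 8}
Tree: B1–B2, B2–B3, B3–B4, B4–B5, B5–B6, B6–B7, B7–B8
Every bag has size at most 2, so the width is 2 − 1 = 1 and tw(G) ≤ 1. G has an edge, so its treewidth is at least 1. Combining the bounds, tw(G) = 1.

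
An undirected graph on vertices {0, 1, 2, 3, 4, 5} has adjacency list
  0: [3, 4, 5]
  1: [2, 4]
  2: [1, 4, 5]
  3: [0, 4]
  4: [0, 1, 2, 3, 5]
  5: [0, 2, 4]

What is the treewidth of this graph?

2

A width-2 tree decomposition is:
Bags: B1 = {0, 4, 5}  B2 = {0, 3, 4}  B3 = {2, 4, 5}  B4 = {1, 2, 4}
Tree: B1–B2, B1–B3, B3–B4
Every bag has size at most 3, so the width is 3 − 1 = 2 and tw(G) ≤ 2. For the lower bound, the 3 vertices {0, 3, 4} are pairwise adjacent, and any tree decomposition puts a clique entirely inside one bag — forcing width ≥ 2. Hence tw(G) = 2 exactly.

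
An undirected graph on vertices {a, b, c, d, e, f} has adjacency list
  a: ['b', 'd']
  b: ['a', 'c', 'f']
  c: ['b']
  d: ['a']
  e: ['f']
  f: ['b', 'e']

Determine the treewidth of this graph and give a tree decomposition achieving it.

Each bag holds 2 vertices, so the decomposition has width 1, which upper-bounds the treewidth. Any graph with an edge has treewidth ≥ 1, and G has the edge f–b. Therefore the treewidth is 1.

Treewidth 1.
One optimal decomposition is:
Bags: B1 = {b, f}  B2 = {a, b}  B3 = {a, d}  B4 = {e, f}  B5 = {b, c}
Tree: B1–B2, B2–B3, B1–B4, B1–B5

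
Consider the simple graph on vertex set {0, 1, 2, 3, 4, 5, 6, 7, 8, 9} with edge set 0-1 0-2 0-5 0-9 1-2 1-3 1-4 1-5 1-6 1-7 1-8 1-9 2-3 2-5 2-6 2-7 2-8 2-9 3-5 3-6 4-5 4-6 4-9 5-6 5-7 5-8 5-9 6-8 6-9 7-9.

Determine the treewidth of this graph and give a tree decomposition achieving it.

Treewidth 4.
One such decomposition:
Bags: B1 = {1, 4, 5, 6, 9}  B2 = {1, 2, 5, 6, 9}  B3 = {1, 2, 5, 6, 8}  B4 = {1, 2, 3, 5, 6}  B5 = {0, 1, 2, 5, 9}  B6 = {1, 2, 5, 7, 9}
Tree: B1–B2, B2–B3, B3–B4, B2–B5, B2–B6

The largest bag has 5 vertices, giving width 4; this decomposition certifies tw(G) ≤ 4. On the other hand G contains the 5-clique {0, 1, 2, 5, 9}. A clique must lie in a single bag of any decomposition, so no decomposition can have width below 4. The upper and lower bounds meet at 4, so that is the treewidth.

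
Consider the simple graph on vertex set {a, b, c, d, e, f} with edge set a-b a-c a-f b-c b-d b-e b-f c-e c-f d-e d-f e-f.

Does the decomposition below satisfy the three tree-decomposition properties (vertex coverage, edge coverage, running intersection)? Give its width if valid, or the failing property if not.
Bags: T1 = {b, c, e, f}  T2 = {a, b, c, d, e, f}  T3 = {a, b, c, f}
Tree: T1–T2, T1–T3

A tree decomposition must satisfy three properties: every vertex lies in some bag; for every edge, both endpoints lie together in some bag; and for every vertex, the bags containing it form a connected subtree. Here bags containing vertex a are not connected in the tree, so the decomposition is invalid.

No — bags containing vertex a are not connected in the tree.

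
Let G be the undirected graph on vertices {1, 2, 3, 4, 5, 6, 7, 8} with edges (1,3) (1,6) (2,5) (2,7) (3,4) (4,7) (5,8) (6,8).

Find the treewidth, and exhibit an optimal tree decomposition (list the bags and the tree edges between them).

Every bag has size at most 3, so the width is 3 − 1 = 2 and tw(G) ≤ 2. The edges 4–3–1–6–8–5–2–7–4 form a cycle, so G is not a tree and its treewidth is at least 2. Hence tw(G) = 2 exactly.

Treewidth 2.
One optimal decomposition is:
Bags: B1 = {1, 3, 4}  B2 = {1, 4, 6}  B3 = {4, 6, 8}  B4 = {4, 5, 8}  B5 = {2, 4, 5}  B6 = {2, 4, 7}
Tree: B1–B2, B2–B3, B3–B4, B4–B5, B5–B6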